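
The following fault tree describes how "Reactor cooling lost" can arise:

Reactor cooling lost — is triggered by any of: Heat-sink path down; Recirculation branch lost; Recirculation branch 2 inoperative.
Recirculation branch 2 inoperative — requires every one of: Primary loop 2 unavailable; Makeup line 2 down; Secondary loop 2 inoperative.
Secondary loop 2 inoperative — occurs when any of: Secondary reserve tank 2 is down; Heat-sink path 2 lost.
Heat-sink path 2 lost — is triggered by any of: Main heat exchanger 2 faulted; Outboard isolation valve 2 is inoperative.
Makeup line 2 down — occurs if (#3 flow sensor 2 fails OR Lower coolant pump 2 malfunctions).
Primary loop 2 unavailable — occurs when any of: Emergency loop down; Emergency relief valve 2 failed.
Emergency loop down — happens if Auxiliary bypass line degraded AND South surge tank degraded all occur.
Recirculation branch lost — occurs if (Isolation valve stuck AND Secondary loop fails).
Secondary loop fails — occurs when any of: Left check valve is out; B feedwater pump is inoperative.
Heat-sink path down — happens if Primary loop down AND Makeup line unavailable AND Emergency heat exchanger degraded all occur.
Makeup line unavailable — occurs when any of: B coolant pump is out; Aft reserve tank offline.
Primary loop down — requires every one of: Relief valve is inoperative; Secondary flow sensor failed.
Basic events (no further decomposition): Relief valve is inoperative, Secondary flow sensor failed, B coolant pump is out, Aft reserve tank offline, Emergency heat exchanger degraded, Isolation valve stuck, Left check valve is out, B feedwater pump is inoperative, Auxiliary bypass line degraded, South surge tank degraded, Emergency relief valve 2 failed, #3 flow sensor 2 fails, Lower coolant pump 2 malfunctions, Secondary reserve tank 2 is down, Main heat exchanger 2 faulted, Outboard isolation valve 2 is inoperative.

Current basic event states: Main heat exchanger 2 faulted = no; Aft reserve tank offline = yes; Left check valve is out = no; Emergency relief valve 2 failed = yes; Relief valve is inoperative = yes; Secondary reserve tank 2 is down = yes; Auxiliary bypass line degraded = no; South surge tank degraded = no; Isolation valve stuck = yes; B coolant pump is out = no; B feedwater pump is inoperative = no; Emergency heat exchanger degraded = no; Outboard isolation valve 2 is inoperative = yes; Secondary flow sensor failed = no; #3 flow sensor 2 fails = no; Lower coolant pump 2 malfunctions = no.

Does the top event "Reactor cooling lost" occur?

No

Primary loop down [AND]: Relief valve is inoperative=occurs, Secondary flow sensor failed=not → not all inputs occur → does not occur.
Makeup line unavailable [OR]: B coolant pump is out=not, Aft reserve tank offline=occurs → at least one input occurs → occurs.
Heat-sink path down [AND]: Primary loop down=not, Makeup line unavailable=occurs, Emergency heat exchanger degraded=not → not all inputs occur → does not occur.
Secondary loop fails [OR]: Left check valve is out=not, B feedwater pump is inoperative=not → no input occurs → does not occur.
Recirculation branch lost [AND]: Isolation valve stuck=occurs, Secondary loop fails=not → not all inputs occur → does not occur.
Emergency loop down [AND]: Auxiliary bypass line degraded=not, South surge tank degraded=not → not all inputs occur → does not occur.
Primary loop 2 unavailable [OR]: Emergency loop down=not, Emergency relief valve 2 failed=occurs → at least one input occurs → occurs.
Makeup line 2 down [OR]: #3 flow sensor 2 fails=not, Lower coolant pump 2 malfunctions=not → no input occurs → does not occur.
Heat-sink path 2 lost [OR]: Main heat exchanger 2 faulted=not, Outboard isolation valve 2 is inoperative=occurs → at least one input occurs → occurs.
Secondary loop 2 inoperative [OR]: Secondary reserve tank 2 is down=occurs, Heat-sink path 2 lost=occurs → at least one input occurs → occurs.
Recirculation branch 2 inoperative [AND]: Primary loop 2 unavailable=occurs, Makeup line 2 down=not, Secondary loop 2 inoperative=occurs → not all inputs occur → does not occur.
Reactor cooling lost [OR]: Heat-sink path down=not, Recirculation branch lost=not, Recirculation branch 2 inoperative=not → no input occurs → does not occur.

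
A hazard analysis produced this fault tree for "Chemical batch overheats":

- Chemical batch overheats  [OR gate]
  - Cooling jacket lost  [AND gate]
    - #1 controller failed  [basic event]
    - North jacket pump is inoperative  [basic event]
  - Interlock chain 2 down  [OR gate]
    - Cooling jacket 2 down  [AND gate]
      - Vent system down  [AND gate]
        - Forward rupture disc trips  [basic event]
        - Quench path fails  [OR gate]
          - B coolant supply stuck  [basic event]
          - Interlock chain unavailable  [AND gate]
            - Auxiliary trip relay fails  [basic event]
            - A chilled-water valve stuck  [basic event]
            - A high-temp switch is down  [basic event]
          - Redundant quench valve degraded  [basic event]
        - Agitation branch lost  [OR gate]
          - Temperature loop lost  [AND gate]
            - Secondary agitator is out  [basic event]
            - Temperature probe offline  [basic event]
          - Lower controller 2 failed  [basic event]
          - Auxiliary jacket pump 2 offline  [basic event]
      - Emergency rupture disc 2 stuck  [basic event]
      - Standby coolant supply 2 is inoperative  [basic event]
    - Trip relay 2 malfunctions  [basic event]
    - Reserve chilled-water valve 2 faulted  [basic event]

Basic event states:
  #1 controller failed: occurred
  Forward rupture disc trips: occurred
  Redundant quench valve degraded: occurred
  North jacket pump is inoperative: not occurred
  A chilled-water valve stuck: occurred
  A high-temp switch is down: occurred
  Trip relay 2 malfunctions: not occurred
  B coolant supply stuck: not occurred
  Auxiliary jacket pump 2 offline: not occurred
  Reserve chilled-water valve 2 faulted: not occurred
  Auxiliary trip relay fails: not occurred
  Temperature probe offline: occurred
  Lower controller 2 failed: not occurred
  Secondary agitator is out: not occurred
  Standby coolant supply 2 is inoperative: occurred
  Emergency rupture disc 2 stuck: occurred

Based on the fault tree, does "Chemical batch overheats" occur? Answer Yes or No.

No

Cooling jacket lost [AND]: #1 controller failed=occurs, North jacket pump is inoperative=not → not all inputs occur → does not occur.
Interlock chain unavailable [AND]: Auxiliary trip relay fails=not, A chilled-water valve stuck=occurs, A high-temp switch is down=occurs → not all inputs occur → does not occur.
Quench path fails [OR]: B coolant supply stuck=not, Interlock chain unavailable=not, Redundant quench valve degraded=occurs → at least one input occurs → occurs.
Temperature loop lost [AND]: Secondary agitator is out=not, Temperature probe offline=occurs → not all inputs occur → does not occur.
Agitation branch lost [OR]: Temperature loop lost=not, Lower controller 2 failed=not, Auxiliary jacket pump 2 offline=not → no input occurs → does not occur.
Vent system down [AND]: Forward rupture disc trips=occurs, Quench path fails=occurs, Agitation branch lost=not → not all inputs occur → does not occur.
Cooling jacket 2 down [AND]: Vent system down=not, Emergency rupture disc 2 stuck=occurs, Standby coolant supply 2 is inoperative=occurs → not all inputs occur → does not occur.
Interlock chain 2 down [OR]: Cooling jacket 2 down=not, Trip relay 2 malfunctions=not, Reserve chilled-water valve 2 faulted=not → no input occurs → does not occur.
Chemical batch overheats [OR]: Cooling jacket lost=not, Interlock chain 2 down=not → no input occurs → does not occur.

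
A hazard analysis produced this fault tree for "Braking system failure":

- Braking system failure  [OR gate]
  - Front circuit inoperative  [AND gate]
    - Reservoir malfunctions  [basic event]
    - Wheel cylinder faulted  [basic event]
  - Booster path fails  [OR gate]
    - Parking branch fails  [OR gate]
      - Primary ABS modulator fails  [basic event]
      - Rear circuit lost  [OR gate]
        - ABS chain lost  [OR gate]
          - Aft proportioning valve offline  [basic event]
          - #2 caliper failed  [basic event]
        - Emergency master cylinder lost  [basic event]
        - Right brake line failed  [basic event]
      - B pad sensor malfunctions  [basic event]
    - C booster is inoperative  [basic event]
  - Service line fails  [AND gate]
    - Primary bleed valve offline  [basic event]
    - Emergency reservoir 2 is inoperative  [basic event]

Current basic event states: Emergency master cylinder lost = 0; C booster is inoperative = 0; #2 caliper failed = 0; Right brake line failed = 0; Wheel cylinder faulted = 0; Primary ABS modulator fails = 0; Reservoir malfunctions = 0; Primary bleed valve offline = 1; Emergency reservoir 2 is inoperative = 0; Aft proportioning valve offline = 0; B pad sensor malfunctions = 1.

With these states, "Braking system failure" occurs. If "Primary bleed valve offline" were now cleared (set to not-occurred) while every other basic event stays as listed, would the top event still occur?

Counterfactual: set "Primary bleed valve offline" to not occurred.
Front circuit inoperative [AND]: Reservoir malfunctions=not, Wheel cylinder faulted=not → not all inputs occur → does not occur.
ABS chain lost [OR]: Aft proportioning valve offline=not, #2 caliper failed=not → no input occurs → does not occur.
Rear circuit lost [OR]: ABS chain lost=not, Emergency master cylinder lost=not, Right brake line failed=not → no input occurs → does not occur.
Parking branch fails [OR]: Primary ABS modulator fails=not, Rear circuit lost=not, B pad sensor malfunctions=occurs → at least one input occurs → occurs.
Booster path fails [OR]: Parking branch fails=occurs, C booster is inoperative=not → at least one input occurs → occurs.
Service line fails [AND]: Primary bleed valve offline=not, Emergency reservoir 2 is inoperative=not → not all inputs occur → does not occur.
Braking system failure [OR]: Front circuit inoperative=not, Booster path fails=occurs, Service line fails=not → at least one input occurs → occurs.

Yes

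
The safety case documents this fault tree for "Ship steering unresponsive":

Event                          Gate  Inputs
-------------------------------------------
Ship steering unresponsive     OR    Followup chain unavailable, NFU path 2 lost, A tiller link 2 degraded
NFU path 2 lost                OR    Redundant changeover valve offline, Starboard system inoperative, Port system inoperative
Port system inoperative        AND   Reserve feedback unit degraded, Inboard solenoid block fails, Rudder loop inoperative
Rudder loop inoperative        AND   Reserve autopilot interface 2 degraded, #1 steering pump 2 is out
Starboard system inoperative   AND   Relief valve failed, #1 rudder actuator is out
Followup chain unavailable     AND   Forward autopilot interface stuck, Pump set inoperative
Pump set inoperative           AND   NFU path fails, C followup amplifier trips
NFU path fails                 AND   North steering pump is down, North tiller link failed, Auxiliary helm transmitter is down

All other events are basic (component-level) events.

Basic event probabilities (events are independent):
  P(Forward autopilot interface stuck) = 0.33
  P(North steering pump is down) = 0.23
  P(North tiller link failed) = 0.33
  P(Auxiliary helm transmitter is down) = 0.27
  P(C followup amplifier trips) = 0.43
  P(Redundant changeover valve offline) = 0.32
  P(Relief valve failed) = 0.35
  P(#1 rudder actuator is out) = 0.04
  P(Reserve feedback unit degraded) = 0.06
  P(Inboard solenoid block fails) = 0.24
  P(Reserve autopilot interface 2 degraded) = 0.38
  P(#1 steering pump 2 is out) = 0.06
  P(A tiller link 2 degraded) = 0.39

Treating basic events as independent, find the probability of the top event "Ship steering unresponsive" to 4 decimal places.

P(NFU path fails) [AND] = 0.23 × 0.33 × 0.27 = 0.020493
P(Pump set inoperative) [AND] = 0.020493 × 0.43 = 0.008812
P(Followup chain unavailable) [AND] = 0.33 × 0.008812 = 0.002908
P(Starboard system inoperative) [AND] = 0.35 × 0.04 = 0.014000
P(Rudder loop inoperative) [AND] = 0.38 × 0.06 = 0.022800
P(Port system inoperative) [AND] = 0.06 × 0.24 × 0.022800 = 0.000328
P(NFU path 2 lost) [OR] = 1 − (1−0.32) × (1−0.014000) × (1−0.000328) = 0.329740
P(Ship steering unresponsive) [OR] = 1 − (1−0.002908) × (1−0.329740) × (1−0.39) = 0.592330
Rounded to 4 decimal places: P(Ship steering unresponsive) ≈ 0.5923.

0.5923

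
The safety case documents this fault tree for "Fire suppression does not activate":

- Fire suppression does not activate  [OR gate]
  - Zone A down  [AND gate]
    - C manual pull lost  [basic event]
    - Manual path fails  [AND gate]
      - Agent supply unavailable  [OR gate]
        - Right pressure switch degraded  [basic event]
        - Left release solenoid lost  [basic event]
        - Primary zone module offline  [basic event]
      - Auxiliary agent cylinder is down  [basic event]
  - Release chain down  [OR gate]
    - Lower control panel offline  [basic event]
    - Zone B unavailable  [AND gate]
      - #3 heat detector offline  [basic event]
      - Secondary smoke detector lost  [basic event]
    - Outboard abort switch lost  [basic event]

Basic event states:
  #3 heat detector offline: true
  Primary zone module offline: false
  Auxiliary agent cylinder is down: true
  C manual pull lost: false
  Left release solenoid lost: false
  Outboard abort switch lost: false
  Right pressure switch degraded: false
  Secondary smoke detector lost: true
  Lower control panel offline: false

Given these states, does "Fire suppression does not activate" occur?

Yes

Agent supply unavailable [OR]: Right pressure switch degraded=not, Left release solenoid lost=not, Primary zone module offline=not → no input occurs → does not occur.
Manual path fails [AND]: Agent supply unavailable=not, Auxiliary agent cylinder is down=occurs → not all inputs occur → does not occur.
Zone A down [AND]: C manual pull lost=not, Manual path fails=not → not all inputs occur → does not occur.
Zone B unavailable [AND]: #3 heat detector offline=occurs, Secondary smoke detector lost=occurs → all inputs occur → occurs.
Release chain down [OR]: Lower control panel offline=not, Zone B unavailable=occurs, Outboard abort switch lost=not → at least one input occurs → occurs.
Fire suppression does not activate [OR]: Zone A down=not, Release chain down=occurs → at least one input occurs → occurs.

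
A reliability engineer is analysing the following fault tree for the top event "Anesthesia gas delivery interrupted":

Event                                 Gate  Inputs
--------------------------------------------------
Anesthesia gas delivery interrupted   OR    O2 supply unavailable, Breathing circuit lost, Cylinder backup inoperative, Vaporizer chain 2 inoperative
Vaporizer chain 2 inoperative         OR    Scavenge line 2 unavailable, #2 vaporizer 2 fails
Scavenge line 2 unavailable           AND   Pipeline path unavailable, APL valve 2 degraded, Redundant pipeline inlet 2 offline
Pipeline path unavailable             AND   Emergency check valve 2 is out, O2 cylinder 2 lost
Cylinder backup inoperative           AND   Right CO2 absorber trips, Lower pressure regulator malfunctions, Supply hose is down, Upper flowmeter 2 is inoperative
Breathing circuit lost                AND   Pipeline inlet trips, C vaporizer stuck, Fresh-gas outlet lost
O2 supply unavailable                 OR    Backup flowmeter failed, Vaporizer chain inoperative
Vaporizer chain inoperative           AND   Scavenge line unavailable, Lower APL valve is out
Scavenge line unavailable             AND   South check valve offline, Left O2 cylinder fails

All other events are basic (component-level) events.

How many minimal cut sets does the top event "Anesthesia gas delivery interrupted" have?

6

Scavenge line unavailable [AND]: one cut set from each child combined → 1 × 1 = 1 cut set(s).
Vaporizer chain inoperative [AND]: one cut set from each child combined → 1 × 1 = 1 cut set(s).
O2 supply unavailable [OR]: union of children's cut sets → 2 cut set(s).
Breathing circuit lost [AND]: one cut set from each child combined → 1 × 1 × 1 = 1 cut set(s).
Cylinder backup inoperative [AND]: one cut set from each child combined → 1 × 1 × 1 × 1 = 1 cut set(s).
Pipeline path unavailable [AND]: one cut set from each child combined → 1 × 1 = 1 cut set(s).
Scavenge line 2 unavailable [AND]: one cut set from each child combined → 1 × 1 × 1 = 1 cut set(s).
Vaporizer chain 2 inoperative [OR]: union of children's cut sets → 2 cut set(s).
Anesthesia gas delivery interrupted [OR]: union of children's cut sets → 6 cut set(s).
Minimal cut sets: {Backup flowmeter failed}; {Left O2 cylinder fails, Lower APL valve is out, South check valve offline}; {C vaporizer stuck, Fresh-gas outlet lost, Pipeline inlet trips}; {Lower pressure regulator malfunctions, Right CO2 absorber trips, Supply hose is down, Upper flowmeter 2 is inoperative}; {APL valve 2 degraded, Emergency check valve 2 is out, O2 cylinder 2 lost, Redundant pipeline inlet 2 offline}; {#2 vaporizer 2 fails}.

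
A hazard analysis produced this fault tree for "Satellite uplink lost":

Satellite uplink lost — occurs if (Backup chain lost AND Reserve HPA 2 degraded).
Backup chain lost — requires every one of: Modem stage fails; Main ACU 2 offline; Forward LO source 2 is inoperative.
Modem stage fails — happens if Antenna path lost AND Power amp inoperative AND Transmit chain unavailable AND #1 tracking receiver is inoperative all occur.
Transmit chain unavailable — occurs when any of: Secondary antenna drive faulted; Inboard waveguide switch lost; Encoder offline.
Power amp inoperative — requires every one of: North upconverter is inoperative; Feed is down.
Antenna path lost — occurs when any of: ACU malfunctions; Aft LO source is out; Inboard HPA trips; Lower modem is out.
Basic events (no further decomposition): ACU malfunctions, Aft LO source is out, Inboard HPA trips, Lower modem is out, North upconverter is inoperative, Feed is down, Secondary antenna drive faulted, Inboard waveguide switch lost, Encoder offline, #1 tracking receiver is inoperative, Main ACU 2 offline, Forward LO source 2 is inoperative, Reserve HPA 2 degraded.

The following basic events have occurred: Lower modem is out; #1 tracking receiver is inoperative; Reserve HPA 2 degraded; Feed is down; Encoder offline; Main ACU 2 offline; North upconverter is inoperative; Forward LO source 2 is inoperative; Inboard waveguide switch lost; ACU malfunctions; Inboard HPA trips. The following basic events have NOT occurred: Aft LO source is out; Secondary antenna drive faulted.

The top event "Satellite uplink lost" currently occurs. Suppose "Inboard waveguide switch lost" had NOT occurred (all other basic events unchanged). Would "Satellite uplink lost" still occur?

Counterfactual: set "Inboard waveguide switch lost" to not occurred.
Antenna path lost [OR]: ACU malfunctions=occurs, Aft LO source is out=not, Inboard HPA trips=occurs, Lower modem is out=occurs → at least one input occurs → occurs.
Power amp inoperative [AND]: North upconverter is inoperative=occurs, Feed is down=occurs → all inputs occur → occurs.
Transmit chain unavailable [OR]: Secondary antenna drive faulted=not, Inboard waveguide switch lost=not, Encoder offline=occurs → at least one input occurs → occurs.
Modem stage fails [AND]: Antenna path lost=occurs, Power amp inoperative=occurs, Transmit chain unavailable=occurs, #1 tracking receiver is inoperative=occurs → all inputs occur → occurs.
Backup chain lost [AND]: Modem stage fails=occurs, Main ACU 2 offline=occurs, Forward LO source 2 is inoperative=occurs → all inputs occur → occurs.
Satellite uplink lost [AND]: Backup chain lost=occurs, Reserve HPA 2 degraded=occurs → all inputs occur → occurs.

Yes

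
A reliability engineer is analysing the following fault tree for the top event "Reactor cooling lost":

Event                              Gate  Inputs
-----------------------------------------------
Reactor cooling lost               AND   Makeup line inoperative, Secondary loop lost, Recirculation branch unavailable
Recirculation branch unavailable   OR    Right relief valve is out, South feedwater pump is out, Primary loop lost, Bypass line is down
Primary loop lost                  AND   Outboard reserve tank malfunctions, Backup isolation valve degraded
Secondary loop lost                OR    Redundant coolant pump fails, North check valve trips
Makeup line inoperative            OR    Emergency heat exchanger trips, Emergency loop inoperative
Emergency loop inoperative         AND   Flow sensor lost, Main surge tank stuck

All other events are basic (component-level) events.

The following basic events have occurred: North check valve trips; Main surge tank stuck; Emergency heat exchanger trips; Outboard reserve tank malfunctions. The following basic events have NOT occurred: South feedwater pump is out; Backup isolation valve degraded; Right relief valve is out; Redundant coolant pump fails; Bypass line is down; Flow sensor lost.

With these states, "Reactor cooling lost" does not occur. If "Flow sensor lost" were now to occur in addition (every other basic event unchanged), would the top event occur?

Counterfactual: set "Flow sensor lost" to occurred.
Emergency loop inoperative [AND]: Flow sensor lost=occurs, Main surge tank stuck=occurs → all inputs occur → occurs.
Makeup line inoperative [OR]: Emergency heat exchanger trips=occurs, Emergency loop inoperative=occurs → at least one input occurs → occurs.
Secondary loop lost [OR]: Redundant coolant pump fails=not, North check valve trips=occurs → at least one input occurs → occurs.
Primary loop lost [AND]: Outboard reserve tank malfunctions=occurs, Backup isolation valve degraded=not → not all inputs occur → does not occur.
Recirculation branch unavailable [OR]: Right relief valve is out=not, South feedwater pump is out=not, Primary loop lost=not, Bypass line is down=not → no input occurs → does not occur.
Reactor cooling lost [AND]: Makeup line inoperative=occurs, Secondary loop lost=occurs, Recirculation branch unavailable=not → not all inputs occur → does not occur.

No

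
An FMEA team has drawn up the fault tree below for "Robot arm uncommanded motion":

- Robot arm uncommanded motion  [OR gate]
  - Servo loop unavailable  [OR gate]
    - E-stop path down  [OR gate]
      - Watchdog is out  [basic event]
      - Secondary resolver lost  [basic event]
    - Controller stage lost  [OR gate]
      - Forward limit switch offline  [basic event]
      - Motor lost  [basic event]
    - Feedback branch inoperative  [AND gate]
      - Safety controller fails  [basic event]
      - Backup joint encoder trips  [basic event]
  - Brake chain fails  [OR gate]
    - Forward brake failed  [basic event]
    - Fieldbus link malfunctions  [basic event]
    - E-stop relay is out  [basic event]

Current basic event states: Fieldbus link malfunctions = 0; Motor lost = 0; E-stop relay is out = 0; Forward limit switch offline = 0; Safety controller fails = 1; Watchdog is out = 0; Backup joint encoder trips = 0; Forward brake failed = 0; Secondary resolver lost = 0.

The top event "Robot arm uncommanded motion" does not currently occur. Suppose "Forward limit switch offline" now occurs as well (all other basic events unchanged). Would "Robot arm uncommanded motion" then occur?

Yes

Counterfactual: set "Forward limit switch offline" to occurred.
E-stop path down [OR]: Watchdog is out=not, Secondary resolver lost=not → no input occurs → does not occur.
Controller stage lost [OR]: Forward limit switch offline=occurs, Motor lost=not → at least one input occurs → occurs.
Feedback branch inoperative [AND]: Safety controller fails=occurs, Backup joint encoder trips=not → not all inputs occur → does not occur.
Servo loop unavailable [OR]: E-stop path down=not, Controller stage lost=occurs, Feedback branch inoperative=not → at least one input occurs → occurs.
Brake chain fails [OR]: Forward brake failed=not, Fieldbus link malfunctions=not, E-stop relay is out=not → no input occurs → does not occur.
Robot arm uncommanded motion [OR]: Servo loop unavailable=occurs, Brake chain fails=not → at least one input occurs → occurs.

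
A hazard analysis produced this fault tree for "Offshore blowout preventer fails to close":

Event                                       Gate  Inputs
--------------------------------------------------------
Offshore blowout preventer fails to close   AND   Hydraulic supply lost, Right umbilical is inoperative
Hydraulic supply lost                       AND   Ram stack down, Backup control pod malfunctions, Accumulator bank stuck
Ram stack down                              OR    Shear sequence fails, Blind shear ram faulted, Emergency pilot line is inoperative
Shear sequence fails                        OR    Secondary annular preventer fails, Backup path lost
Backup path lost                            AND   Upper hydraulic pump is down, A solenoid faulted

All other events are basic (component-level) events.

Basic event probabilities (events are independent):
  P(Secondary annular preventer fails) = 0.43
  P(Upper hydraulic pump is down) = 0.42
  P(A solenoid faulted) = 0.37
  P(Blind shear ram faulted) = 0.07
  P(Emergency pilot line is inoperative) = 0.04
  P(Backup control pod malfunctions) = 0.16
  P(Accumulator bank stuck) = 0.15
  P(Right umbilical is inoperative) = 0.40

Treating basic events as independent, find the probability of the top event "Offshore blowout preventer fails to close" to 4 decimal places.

P(Backup path lost) [AND] = 0.42 × 0.37 = 0.155400
P(Shear sequence fails) [OR] = 1 − (1−0.43) × (1−0.155400) = 0.518578
P(Ram stack down) [OR] = 1 − (1−0.518578) × (1−0.07) × (1−0.04) = 0.570186
P(Hydraulic supply lost) [AND] = 0.570186 × 0.16 × 0.15 = 0.013684
P(Offshore blowout preventer fails to close) [AND] = 0.013684 × 0.40 = 0.005474
Rounded to 4 decimal places: P(Offshore blowout preventer fails to close) ≈ 0.0055.

0.0055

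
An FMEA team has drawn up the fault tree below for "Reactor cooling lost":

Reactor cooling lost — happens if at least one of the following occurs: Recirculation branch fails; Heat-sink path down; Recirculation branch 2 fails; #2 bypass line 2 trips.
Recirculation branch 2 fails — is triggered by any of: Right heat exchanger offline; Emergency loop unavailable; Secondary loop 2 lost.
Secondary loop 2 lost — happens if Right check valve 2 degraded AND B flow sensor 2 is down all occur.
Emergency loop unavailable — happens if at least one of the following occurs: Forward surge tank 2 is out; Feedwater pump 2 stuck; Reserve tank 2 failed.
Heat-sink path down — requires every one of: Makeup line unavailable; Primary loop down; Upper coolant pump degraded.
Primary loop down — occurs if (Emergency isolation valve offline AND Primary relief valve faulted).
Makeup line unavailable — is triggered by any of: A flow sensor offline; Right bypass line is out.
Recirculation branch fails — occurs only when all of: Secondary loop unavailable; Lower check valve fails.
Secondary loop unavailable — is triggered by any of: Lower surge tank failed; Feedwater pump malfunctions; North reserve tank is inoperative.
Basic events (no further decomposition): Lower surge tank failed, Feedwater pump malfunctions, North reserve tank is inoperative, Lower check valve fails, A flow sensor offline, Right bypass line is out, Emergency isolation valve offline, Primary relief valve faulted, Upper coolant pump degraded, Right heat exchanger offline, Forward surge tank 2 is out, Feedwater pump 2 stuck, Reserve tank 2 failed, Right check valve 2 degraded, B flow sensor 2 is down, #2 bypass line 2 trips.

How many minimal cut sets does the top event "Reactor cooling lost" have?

11

Secondary loop unavailable [OR]: union of children's cut sets → 3 cut set(s).
Recirculation branch fails [AND]: one cut set from each child combined → 3 × 1 = 3 cut set(s).
Makeup line unavailable [OR]: union of children's cut sets → 2 cut set(s).
Primary loop down [AND]: one cut set from each child combined → 1 × 1 = 1 cut set(s).
Heat-sink path down [AND]: one cut set from each child combined → 2 × 1 × 1 = 2 cut set(s).
Emergency loop unavailable [OR]: union of children's cut sets → 3 cut set(s).
Secondary loop 2 lost [AND]: one cut set from each child combined → 1 × 1 = 1 cut set(s).
Recirculation branch 2 fails [OR]: union of children's cut sets → 5 cut set(s).
Reactor cooling lost [OR]: union of children's cut sets → 11 cut set(s).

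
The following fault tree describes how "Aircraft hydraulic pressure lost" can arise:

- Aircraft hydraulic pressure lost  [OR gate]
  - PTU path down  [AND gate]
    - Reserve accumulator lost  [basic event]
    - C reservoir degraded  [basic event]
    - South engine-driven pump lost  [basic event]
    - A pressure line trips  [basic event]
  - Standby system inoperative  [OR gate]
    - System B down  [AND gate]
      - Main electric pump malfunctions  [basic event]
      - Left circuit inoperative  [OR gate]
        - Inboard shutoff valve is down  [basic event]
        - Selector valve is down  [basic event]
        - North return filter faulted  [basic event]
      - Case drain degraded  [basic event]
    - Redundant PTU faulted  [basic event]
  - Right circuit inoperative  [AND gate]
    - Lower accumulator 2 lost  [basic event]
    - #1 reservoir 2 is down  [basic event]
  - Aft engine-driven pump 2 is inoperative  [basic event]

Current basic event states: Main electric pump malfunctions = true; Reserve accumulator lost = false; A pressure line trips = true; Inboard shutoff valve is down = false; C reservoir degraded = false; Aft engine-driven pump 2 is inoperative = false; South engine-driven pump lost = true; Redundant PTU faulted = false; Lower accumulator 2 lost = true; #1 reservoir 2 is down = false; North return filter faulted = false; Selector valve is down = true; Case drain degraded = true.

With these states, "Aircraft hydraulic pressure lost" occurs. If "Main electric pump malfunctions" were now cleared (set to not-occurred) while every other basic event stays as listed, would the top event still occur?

No

Counterfactual: set "Main electric pump malfunctions" to not occurred.
PTU path down [AND]: Reserve accumulator lost=not, C reservoir degraded=not, South engine-driven pump lost=occurs, A pressure line trips=occurs → not all inputs occur → does not occur.
Left circuit inoperative [OR]: Inboard shutoff valve is down=not, Selector valve is down=occurs, North return filter faulted=not → at least one input occurs → occurs.
System B down [AND]: Main electric pump malfunctions=not, Left circuit inoperative=occurs, Case drain degraded=occurs → not all inputs occur → does not occur.
Standby system inoperative [OR]: System B down=not, Redundant PTU faulted=not → no input occurs → does not occur.
Right circuit inoperative [AND]: Lower accumulator 2 lost=occurs, #1 reservoir 2 is down=not → not all inputs occur → does not occur.
Aircraft hydraulic pressure lost [OR]: PTU path down=not, Standby system inoperative=not, Right circuit inoperative=not, Aft engine-driven pump 2 is inoperative=not → no input occurs → does not occur.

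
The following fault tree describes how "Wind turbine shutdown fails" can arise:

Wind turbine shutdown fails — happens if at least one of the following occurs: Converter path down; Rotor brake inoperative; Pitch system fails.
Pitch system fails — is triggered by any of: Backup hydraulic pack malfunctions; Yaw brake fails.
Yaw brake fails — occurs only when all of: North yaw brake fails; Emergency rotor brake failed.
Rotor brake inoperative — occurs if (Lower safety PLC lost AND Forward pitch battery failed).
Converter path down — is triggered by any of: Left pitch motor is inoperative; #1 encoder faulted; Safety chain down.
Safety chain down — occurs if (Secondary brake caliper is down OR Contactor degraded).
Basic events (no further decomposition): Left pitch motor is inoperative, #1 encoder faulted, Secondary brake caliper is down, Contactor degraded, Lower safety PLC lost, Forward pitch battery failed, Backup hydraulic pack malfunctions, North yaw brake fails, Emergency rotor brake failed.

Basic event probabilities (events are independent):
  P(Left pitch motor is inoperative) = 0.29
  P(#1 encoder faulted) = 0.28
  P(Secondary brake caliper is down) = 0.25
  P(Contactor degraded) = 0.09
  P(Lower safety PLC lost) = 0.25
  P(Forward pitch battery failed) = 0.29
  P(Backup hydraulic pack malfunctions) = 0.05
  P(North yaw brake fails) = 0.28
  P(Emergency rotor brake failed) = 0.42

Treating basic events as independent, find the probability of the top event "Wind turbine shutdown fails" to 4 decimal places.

0.7287

P(Safety chain down) [OR] = 1 − (1−0.25) × (1−0.09) = 0.317500
P(Converter path down) [OR] = 1 − (1−0.29) × (1−0.28) × (1−0.317500) = 0.651106
P(Rotor brake inoperative) [AND] = 0.25 × 0.29 = 0.072500
P(Yaw brake fails) [AND] = 0.28 × 0.42 = 0.117600
P(Pitch system fails) [OR] = 1 − (1−0.05) × (1−0.117600) = 0.161720
P(Wind turbine shutdown fails) [OR] = 1 − (1−0.651106) × (1−0.072500) × (1−0.161720) = 0.728733
Rounded to 4 decimal places: P(Wind turbine shutdown fails) ≈ 0.7287.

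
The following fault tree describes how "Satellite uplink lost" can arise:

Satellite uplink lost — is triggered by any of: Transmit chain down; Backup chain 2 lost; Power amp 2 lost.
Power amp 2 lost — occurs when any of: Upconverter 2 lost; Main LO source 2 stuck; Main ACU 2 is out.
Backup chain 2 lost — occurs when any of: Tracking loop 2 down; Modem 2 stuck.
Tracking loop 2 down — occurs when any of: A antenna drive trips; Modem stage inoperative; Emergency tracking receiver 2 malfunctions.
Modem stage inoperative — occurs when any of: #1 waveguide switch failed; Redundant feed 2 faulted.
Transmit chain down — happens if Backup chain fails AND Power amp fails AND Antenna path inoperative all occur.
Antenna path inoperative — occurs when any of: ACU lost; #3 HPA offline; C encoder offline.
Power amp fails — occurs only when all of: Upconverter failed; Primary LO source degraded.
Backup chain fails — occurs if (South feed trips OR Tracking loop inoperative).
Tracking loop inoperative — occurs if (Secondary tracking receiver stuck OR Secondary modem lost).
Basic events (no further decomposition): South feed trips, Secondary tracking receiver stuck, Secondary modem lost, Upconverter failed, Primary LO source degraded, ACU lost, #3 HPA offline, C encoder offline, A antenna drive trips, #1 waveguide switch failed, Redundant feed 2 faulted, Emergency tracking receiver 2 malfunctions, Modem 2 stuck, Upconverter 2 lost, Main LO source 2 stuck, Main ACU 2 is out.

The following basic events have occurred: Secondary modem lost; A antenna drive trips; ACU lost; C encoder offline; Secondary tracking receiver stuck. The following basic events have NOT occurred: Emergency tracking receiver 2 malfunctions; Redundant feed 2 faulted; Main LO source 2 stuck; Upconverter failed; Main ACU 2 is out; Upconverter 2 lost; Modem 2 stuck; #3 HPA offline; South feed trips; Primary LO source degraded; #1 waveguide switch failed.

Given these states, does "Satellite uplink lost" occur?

Yes

Tracking loop inoperative [OR]: Secondary tracking receiver stuck=occurs, Secondary modem lost=occurs → at least one input occurs → occurs.
Backup chain fails [OR]: South feed trips=not, Tracking loop inoperative=occurs → at least one input occurs → occurs.
Power amp fails [AND]: Upconverter failed=not, Primary LO source degraded=not → not all inputs occur → does not occur.
Antenna path inoperative [OR]: ACU lost=occurs, #3 HPA offline=not, C encoder offline=occurs → at least one input occurs → occurs.
Transmit chain down [AND]: Backup chain fails=occurs, Power amp fails=not, Antenna path inoperative=occurs → not all inputs occur → does not occur.
Modem stage inoperative [OR]: #1 waveguide switch failed=not, Redundant feed 2 faulted=not → no input occurs → does not occur.
Tracking loop 2 down [OR]: A antenna drive trips=occurs, Modem stage inoperative=not, Emergency tracking receiver 2 malfunctions=not → at least one input occurs → occurs.
Backup chain 2 lost [OR]: Tracking loop 2 down=occurs, Modem 2 stuck=not → at least one input occurs → occurs.
Power amp 2 lost [OR]: Upconverter 2 lost=not, Main LO source 2 stuck=not, Main ACU 2 is out=not → no input occurs → does not occur.
Satellite uplink lost [OR]: Transmit chain down=not, Backup chain 2 lost=occurs, Power amp 2 lost=not → at least one input occurs → occurs.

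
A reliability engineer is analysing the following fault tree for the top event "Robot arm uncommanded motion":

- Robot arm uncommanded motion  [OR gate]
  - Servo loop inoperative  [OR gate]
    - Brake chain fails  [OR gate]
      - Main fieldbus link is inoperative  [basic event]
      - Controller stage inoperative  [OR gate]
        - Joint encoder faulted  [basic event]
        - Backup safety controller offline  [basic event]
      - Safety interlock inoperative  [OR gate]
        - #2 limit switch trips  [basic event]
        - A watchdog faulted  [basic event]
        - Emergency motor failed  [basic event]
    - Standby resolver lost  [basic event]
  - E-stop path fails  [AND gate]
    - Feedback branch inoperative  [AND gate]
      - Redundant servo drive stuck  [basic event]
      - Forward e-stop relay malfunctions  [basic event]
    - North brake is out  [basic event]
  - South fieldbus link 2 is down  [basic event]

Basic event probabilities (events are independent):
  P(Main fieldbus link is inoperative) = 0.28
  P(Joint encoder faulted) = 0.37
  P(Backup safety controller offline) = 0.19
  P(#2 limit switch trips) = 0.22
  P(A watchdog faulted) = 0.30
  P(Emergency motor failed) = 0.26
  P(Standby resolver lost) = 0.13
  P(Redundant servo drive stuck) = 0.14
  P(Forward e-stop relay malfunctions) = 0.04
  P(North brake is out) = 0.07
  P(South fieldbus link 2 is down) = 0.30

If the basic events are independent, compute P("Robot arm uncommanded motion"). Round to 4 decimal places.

0.9096

P(Controller stage inoperative) [OR] = 1 − (1−0.37) × (1−0.19) = 0.489700
P(Safety interlock inoperative) [OR] = 1 − (1−0.22) × (1−0.30) × (1−0.26) = 0.595960
P(Brake chain fails) [OR] = 1 − (1−0.28) × (1−0.489700) × (1−0.595960) = 0.851549
P(Servo loop inoperative) [OR] = 1 − (1−0.851549) × (1−0.13) = 0.870848
P(Feedback branch inoperative) [AND] = 0.14 × 0.04 = 0.005600
P(E-stop path fails) [AND] = 0.005600 × 0.07 = 0.000392
P(Robot arm uncommanded motion) [OR] = 1 − (1−0.870848) × (1−0.000392) × (1−0.30) = 0.909629
Rounded to 4 decimal places: P(Robot arm uncommanded motion) ≈ 0.9096.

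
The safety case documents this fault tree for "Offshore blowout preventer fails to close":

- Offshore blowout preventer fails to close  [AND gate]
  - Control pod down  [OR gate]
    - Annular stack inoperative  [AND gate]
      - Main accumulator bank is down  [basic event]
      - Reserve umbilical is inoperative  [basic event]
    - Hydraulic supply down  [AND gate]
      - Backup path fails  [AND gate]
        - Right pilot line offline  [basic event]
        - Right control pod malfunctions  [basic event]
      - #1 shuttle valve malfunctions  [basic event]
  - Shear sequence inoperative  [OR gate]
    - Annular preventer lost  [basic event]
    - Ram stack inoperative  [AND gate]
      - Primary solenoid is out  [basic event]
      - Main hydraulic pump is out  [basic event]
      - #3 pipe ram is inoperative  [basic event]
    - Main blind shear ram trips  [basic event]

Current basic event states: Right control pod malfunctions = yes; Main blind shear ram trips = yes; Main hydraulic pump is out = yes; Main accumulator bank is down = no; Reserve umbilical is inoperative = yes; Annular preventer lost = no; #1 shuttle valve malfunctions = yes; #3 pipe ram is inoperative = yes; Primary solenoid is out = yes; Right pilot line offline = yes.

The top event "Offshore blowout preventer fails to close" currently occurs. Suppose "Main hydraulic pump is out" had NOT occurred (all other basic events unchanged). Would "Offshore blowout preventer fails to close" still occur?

Counterfactual: set "Main hydraulic pump is out" to not occurred.
Annular stack inoperative [AND]: Main accumulator bank is down=not, Reserve umbilical is inoperative=occurs → not all inputs occur → does not occur.
Backup path fails [AND]: Right pilot line offline=occurs, Right control pod malfunctions=occurs → all inputs occur → occurs.
Hydraulic supply down [AND]: Backup path fails=occurs, #1 shuttle valve malfunctions=occurs → all inputs occur → occurs.
Control pod down [OR]: Annular stack inoperative=not, Hydraulic supply down=occurs → at least one input occurs → occurs.
Ram stack inoperative [AND]: Primary solenoid is out=occurs, Main hydraulic pump is out=not, #3 pipe ram is inoperative=occurs → not all inputs occur → does not occur.
Shear sequence inoperative [OR]: Annular preventer lost=not, Ram stack inoperative=not, Main blind shear ram trips=occurs → at least one input occurs → occurs.
Offshore blowout preventer fails to close [AND]: Control pod down=occurs, Shear sequence inoperative=occurs → all inputs occur → occurs.

Yes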